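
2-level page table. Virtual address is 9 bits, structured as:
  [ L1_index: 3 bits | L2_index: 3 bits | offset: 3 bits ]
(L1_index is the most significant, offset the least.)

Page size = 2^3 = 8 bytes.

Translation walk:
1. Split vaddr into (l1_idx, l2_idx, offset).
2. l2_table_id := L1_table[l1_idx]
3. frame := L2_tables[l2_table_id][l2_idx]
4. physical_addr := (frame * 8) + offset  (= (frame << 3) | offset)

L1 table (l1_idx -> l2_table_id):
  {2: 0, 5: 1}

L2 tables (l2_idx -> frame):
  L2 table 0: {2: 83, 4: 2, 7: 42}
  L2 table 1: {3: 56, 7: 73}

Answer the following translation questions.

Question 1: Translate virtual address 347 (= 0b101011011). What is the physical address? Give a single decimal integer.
Answer: 451

Derivation:
vaddr = 347 = 0b101011011
Split: l1_idx=5, l2_idx=3, offset=3
L1[5] = 1
L2[1][3] = 56
paddr = 56 * 8 + 3 = 451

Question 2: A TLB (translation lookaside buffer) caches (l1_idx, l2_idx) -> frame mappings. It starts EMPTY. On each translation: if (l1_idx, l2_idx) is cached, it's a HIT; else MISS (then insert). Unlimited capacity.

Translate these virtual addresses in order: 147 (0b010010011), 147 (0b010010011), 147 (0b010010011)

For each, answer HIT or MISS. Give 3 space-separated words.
Answer: MISS HIT HIT

Derivation:
vaddr=147: (2,2) not in TLB -> MISS, insert
vaddr=147: (2,2) in TLB -> HIT
vaddr=147: (2,2) in TLB -> HIT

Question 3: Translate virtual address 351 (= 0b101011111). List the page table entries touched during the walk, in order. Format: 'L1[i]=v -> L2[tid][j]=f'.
Answer: L1[5]=1 -> L2[1][3]=56

Derivation:
vaddr = 351 = 0b101011111
Split: l1_idx=5, l2_idx=3, offset=7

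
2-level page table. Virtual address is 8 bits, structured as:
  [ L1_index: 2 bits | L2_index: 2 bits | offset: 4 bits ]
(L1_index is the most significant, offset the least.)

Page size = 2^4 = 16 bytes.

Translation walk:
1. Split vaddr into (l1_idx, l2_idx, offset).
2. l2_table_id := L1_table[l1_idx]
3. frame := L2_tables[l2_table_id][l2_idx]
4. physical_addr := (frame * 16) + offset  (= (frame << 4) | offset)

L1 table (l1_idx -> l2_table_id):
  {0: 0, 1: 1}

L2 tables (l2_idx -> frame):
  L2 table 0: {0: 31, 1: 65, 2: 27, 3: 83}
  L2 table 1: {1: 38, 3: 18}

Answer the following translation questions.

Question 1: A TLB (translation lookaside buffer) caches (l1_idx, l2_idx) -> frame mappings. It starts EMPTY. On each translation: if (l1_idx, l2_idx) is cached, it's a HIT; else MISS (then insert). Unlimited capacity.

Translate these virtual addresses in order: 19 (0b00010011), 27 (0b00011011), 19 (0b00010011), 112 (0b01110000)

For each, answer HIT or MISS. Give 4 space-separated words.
vaddr=19: (0,1) not in TLB -> MISS, insert
vaddr=27: (0,1) in TLB -> HIT
vaddr=19: (0,1) in TLB -> HIT
vaddr=112: (1,3) not in TLB -> MISS, insert

Answer: MISS HIT HIT MISS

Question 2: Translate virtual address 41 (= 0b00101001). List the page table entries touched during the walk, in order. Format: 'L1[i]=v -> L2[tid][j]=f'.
Answer: L1[0]=0 -> L2[0][2]=27

Derivation:
vaddr = 41 = 0b00101001
Split: l1_idx=0, l2_idx=2, offset=9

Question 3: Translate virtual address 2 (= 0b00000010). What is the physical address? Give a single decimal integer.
vaddr = 2 = 0b00000010
Split: l1_idx=0, l2_idx=0, offset=2
L1[0] = 0
L2[0][0] = 31
paddr = 31 * 16 + 2 = 498

Answer: 498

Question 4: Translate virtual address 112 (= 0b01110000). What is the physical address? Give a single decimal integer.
Answer: 288

Derivation:
vaddr = 112 = 0b01110000
Split: l1_idx=1, l2_idx=3, offset=0
L1[1] = 1
L2[1][3] = 18
paddr = 18 * 16 + 0 = 288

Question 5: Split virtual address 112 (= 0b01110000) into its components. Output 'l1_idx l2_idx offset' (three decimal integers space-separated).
Answer: 1 3 0

Derivation:
vaddr = 112 = 0b01110000
  top 2 bits -> l1_idx = 1
  next 2 bits -> l2_idx = 3
  bottom 4 bits -> offset = 0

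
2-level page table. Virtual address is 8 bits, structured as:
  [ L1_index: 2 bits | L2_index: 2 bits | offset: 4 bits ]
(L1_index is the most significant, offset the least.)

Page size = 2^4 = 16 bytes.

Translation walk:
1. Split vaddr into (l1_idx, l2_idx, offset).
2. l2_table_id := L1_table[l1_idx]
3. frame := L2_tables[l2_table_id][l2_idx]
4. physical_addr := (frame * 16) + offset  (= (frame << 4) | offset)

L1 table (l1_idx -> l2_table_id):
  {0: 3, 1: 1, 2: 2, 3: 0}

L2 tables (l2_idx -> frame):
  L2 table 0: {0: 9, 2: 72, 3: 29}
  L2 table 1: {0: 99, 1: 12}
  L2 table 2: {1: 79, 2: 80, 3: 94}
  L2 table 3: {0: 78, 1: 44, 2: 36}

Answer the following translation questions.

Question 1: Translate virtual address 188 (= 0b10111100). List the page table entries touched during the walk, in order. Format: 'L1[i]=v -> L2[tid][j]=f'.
Answer: L1[2]=2 -> L2[2][3]=94

Derivation:
vaddr = 188 = 0b10111100
Split: l1_idx=2, l2_idx=3, offset=12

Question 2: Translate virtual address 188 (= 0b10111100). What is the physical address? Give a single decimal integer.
Answer: 1516

Derivation:
vaddr = 188 = 0b10111100
Split: l1_idx=2, l2_idx=3, offset=12
L1[2] = 2
L2[2][3] = 94
paddr = 94 * 16 + 12 = 1516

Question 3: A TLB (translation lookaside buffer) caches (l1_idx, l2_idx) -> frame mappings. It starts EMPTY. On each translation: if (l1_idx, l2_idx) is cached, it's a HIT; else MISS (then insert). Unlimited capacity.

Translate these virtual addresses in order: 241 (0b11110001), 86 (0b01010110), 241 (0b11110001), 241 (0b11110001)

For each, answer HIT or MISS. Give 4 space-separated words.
vaddr=241: (3,3) not in TLB -> MISS, insert
vaddr=86: (1,1) not in TLB -> MISS, insert
vaddr=241: (3,3) in TLB -> HIT
vaddr=241: (3,3) in TLB -> HIT

Answer: MISS MISS HIT HIT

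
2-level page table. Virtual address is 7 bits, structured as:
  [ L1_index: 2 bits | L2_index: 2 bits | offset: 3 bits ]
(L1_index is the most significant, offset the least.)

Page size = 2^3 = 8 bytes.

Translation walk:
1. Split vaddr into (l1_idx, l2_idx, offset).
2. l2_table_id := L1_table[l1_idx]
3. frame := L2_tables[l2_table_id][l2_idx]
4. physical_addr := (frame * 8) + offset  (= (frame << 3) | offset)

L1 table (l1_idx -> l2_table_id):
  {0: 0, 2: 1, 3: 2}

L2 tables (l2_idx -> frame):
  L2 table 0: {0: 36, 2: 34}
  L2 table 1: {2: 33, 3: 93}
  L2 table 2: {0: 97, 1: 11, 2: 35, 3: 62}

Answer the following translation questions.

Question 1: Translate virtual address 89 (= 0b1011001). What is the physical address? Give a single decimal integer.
vaddr = 89 = 0b1011001
Split: l1_idx=2, l2_idx=3, offset=1
L1[2] = 1
L2[1][3] = 93
paddr = 93 * 8 + 1 = 745

Answer: 745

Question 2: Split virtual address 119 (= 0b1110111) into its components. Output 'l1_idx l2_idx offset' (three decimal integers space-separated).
Answer: 3 2 7

Derivation:
vaddr = 119 = 0b1110111
  top 2 bits -> l1_idx = 3
  next 2 bits -> l2_idx = 2
  bottom 3 bits -> offset = 7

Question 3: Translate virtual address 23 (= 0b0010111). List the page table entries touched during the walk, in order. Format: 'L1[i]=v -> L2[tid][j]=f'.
vaddr = 23 = 0b0010111
Split: l1_idx=0, l2_idx=2, offset=7

Answer: L1[0]=0 -> L2[0][2]=34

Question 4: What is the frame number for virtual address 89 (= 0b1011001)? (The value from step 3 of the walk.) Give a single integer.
vaddr = 89: l1_idx=2, l2_idx=3
L1[2] = 1; L2[1][3] = 93

Answer: 93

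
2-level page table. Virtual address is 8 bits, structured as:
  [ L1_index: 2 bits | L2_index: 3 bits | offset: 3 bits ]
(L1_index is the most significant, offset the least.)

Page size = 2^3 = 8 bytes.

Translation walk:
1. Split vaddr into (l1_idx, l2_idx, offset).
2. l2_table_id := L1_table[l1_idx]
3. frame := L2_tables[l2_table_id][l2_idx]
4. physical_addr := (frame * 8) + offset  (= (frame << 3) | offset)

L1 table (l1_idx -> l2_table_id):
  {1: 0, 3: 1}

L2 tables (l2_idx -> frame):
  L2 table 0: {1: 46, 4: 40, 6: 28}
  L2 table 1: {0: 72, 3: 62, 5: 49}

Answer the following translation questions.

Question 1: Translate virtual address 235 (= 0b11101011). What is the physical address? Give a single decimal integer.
Answer: 395

Derivation:
vaddr = 235 = 0b11101011
Split: l1_idx=3, l2_idx=5, offset=3
L1[3] = 1
L2[1][5] = 49
paddr = 49 * 8 + 3 = 395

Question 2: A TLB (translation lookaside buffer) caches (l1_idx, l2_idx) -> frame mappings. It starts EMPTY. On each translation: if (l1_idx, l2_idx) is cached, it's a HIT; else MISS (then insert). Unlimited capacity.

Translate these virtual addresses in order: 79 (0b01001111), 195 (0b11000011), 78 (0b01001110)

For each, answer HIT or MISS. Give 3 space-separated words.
Answer: MISS MISS HIT

Derivation:
vaddr=79: (1,1) not in TLB -> MISS, insert
vaddr=195: (3,0) not in TLB -> MISS, insert
vaddr=78: (1,1) in TLB -> HIT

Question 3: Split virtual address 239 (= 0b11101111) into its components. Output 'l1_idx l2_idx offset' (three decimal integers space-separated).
Answer: 3 5 7

Derivation:
vaddr = 239 = 0b11101111
  top 2 bits -> l1_idx = 3
  next 3 bits -> l2_idx = 5
  bottom 3 bits -> offset = 7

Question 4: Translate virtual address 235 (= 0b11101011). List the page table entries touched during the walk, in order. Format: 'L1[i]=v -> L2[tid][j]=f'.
Answer: L1[3]=1 -> L2[1][5]=49

Derivation:
vaddr = 235 = 0b11101011
Split: l1_idx=3, l2_idx=5, offset=3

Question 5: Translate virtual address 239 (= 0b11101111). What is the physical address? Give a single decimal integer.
vaddr = 239 = 0b11101111
Split: l1_idx=3, l2_idx=5, offset=7
L1[3] = 1
L2[1][5] = 49
paddr = 49 * 8 + 7 = 399

Answer: 399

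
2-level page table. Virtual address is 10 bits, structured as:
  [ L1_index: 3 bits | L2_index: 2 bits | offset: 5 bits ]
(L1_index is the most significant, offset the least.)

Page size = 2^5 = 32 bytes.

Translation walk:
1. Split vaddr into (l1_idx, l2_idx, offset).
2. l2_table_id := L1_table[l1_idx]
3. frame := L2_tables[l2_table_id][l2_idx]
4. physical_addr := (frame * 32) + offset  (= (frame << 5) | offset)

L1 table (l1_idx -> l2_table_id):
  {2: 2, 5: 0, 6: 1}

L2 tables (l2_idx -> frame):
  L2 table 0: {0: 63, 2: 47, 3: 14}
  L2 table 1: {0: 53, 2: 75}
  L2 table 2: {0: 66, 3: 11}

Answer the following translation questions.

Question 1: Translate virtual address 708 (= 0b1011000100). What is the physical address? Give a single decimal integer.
Answer: 1508

Derivation:
vaddr = 708 = 0b1011000100
Split: l1_idx=5, l2_idx=2, offset=4
L1[5] = 0
L2[0][2] = 47
paddr = 47 * 32 + 4 = 1508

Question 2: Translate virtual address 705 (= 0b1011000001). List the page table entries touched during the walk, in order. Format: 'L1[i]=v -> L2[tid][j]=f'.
Answer: L1[5]=0 -> L2[0][2]=47

Derivation:
vaddr = 705 = 0b1011000001
Split: l1_idx=5, l2_idx=2, offset=1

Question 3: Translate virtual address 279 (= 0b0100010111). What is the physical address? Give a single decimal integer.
vaddr = 279 = 0b0100010111
Split: l1_idx=2, l2_idx=0, offset=23
L1[2] = 2
L2[2][0] = 66
paddr = 66 * 32 + 23 = 2135

Answer: 2135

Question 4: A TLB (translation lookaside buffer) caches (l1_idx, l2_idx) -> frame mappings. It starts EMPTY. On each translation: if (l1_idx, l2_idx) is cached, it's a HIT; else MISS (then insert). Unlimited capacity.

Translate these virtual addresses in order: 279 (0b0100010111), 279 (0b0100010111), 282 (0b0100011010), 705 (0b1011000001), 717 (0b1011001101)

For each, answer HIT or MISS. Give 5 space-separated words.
Answer: MISS HIT HIT MISS HIT

Derivation:
vaddr=279: (2,0) not in TLB -> MISS, insert
vaddr=279: (2,0) in TLB -> HIT
vaddr=282: (2,0) in TLB -> HIT
vaddr=705: (5,2) not in TLB -> MISS, insert
vaddr=717: (5,2) in TLB -> HIT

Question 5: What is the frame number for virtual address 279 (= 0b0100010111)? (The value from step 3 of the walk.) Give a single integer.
vaddr = 279: l1_idx=2, l2_idx=0
L1[2] = 2; L2[2][0] = 66

Answer: 66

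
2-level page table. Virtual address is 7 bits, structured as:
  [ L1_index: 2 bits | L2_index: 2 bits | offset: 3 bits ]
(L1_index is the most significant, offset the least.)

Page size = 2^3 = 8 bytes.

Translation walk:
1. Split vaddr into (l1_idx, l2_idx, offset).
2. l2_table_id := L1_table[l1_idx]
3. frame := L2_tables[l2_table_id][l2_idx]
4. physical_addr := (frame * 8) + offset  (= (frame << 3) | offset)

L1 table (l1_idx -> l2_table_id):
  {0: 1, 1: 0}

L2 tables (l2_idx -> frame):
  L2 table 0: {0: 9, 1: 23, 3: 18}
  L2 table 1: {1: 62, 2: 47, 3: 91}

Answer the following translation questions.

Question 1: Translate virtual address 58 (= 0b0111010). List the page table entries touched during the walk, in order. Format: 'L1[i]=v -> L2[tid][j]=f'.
Answer: L1[1]=0 -> L2[0][3]=18

Derivation:
vaddr = 58 = 0b0111010
Split: l1_idx=1, l2_idx=3, offset=2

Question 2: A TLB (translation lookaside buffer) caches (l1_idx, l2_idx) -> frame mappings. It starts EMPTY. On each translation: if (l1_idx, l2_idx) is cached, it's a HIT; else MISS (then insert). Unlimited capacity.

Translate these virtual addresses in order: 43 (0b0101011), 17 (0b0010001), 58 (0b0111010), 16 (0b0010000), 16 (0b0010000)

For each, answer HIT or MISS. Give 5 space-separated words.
Answer: MISS MISS MISS HIT HIT

Derivation:
vaddr=43: (1,1) not in TLB -> MISS, insert
vaddr=17: (0,2) not in TLB -> MISS, insert
vaddr=58: (1,3) not in TLB -> MISS, insert
vaddr=16: (0,2) in TLB -> HIT
vaddr=16: (0,2) in TLB -> HIT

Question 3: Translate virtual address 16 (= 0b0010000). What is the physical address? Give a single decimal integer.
vaddr = 16 = 0b0010000
Split: l1_idx=0, l2_idx=2, offset=0
L1[0] = 1
L2[1][2] = 47
paddr = 47 * 8 + 0 = 376

Answer: 376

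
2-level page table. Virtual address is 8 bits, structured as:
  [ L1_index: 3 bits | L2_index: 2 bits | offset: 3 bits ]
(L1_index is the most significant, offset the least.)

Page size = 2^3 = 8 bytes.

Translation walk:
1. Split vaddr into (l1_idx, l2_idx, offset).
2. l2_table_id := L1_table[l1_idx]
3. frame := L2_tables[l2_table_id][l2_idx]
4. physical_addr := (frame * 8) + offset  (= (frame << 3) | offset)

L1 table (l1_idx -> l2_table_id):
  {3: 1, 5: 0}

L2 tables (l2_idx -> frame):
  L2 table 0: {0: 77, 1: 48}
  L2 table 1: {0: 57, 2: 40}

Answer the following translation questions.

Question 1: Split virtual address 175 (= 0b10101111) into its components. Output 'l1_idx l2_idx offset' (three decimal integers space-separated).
vaddr = 175 = 0b10101111
  top 3 bits -> l1_idx = 5
  next 2 bits -> l2_idx = 1
  bottom 3 bits -> offset = 7

Answer: 5 1 7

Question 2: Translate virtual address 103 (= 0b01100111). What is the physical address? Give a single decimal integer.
vaddr = 103 = 0b01100111
Split: l1_idx=3, l2_idx=0, offset=7
L1[3] = 1
L2[1][0] = 57
paddr = 57 * 8 + 7 = 463

Answer: 463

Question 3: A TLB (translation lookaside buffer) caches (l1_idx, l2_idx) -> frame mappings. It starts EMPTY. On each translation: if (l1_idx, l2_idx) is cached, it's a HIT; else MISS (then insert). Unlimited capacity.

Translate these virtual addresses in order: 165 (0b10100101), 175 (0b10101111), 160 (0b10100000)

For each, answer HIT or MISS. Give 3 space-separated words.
Answer: MISS MISS HIT

Derivation:
vaddr=165: (5,0) not in TLB -> MISS, insert
vaddr=175: (5,1) not in TLB -> MISS, insert
vaddr=160: (5,0) in TLB -> HIT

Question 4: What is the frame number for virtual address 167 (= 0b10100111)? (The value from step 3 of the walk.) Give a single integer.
vaddr = 167: l1_idx=5, l2_idx=0
L1[5] = 0; L2[0][0] = 77

Answer: 77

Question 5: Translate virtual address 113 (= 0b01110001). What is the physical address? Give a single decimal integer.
Answer: 321

Derivation:
vaddr = 113 = 0b01110001
Split: l1_idx=3, l2_idx=2, offset=1
L1[3] = 1
L2[1][2] = 40
paddr = 40 * 8 + 1 = 321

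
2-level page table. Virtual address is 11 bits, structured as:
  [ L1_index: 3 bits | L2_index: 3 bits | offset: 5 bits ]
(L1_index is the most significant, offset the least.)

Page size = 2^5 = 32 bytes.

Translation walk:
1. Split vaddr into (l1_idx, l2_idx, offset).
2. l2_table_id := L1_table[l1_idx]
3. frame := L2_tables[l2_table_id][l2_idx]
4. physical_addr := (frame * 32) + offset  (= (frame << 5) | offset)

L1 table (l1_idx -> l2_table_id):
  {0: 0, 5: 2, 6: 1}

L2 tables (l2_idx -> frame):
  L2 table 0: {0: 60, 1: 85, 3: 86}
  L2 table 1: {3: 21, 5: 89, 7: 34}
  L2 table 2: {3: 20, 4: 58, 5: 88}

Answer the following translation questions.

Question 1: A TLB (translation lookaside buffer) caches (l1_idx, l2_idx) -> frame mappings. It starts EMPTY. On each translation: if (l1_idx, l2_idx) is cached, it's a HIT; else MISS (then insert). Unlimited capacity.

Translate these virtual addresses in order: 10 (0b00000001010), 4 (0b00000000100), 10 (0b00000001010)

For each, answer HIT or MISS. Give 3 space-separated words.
Answer: MISS HIT HIT

Derivation:
vaddr=10: (0,0) not in TLB -> MISS, insert
vaddr=4: (0,0) in TLB -> HIT
vaddr=10: (0,0) in TLB -> HIT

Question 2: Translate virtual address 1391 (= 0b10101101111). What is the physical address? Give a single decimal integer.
vaddr = 1391 = 0b10101101111
Split: l1_idx=5, l2_idx=3, offset=15
L1[5] = 2
L2[2][3] = 20
paddr = 20 * 32 + 15 = 655

Answer: 655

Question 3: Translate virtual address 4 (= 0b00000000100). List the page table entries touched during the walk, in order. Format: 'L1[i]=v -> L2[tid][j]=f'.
Answer: L1[0]=0 -> L2[0][0]=60

Derivation:
vaddr = 4 = 0b00000000100
Split: l1_idx=0, l2_idx=0, offset=4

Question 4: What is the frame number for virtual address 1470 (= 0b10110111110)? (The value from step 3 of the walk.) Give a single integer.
Answer: 88

Derivation:
vaddr = 1470: l1_idx=5, l2_idx=5
L1[5] = 2; L2[2][5] = 88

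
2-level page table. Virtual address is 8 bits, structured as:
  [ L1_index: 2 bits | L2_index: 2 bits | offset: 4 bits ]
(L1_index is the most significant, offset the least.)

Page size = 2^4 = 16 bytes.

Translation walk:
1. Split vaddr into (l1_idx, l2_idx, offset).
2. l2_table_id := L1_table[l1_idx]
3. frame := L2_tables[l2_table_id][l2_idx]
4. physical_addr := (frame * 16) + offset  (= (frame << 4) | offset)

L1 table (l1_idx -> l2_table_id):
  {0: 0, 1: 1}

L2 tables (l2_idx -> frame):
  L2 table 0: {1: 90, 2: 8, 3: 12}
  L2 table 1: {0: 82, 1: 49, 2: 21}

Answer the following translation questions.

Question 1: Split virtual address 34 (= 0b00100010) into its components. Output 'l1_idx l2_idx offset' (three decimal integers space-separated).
Answer: 0 2 2

Derivation:
vaddr = 34 = 0b00100010
  top 2 bits -> l1_idx = 0
  next 2 bits -> l2_idx = 2
  bottom 4 bits -> offset = 2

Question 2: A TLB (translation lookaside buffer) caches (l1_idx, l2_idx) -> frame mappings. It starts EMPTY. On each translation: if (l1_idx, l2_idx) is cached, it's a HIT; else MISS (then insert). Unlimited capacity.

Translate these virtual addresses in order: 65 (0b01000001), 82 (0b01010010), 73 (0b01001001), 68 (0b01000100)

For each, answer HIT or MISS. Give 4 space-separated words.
Answer: MISS MISS HIT HIT

Derivation:
vaddr=65: (1,0) not in TLB -> MISS, insert
vaddr=82: (1,1) not in TLB -> MISS, insert
vaddr=73: (1,0) in TLB -> HIT
vaddr=68: (1,0) in TLB -> HIT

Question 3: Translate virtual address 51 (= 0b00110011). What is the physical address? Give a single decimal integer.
Answer: 195

Derivation:
vaddr = 51 = 0b00110011
Split: l1_idx=0, l2_idx=3, offset=3
L1[0] = 0
L2[0][3] = 12
paddr = 12 * 16 + 3 = 195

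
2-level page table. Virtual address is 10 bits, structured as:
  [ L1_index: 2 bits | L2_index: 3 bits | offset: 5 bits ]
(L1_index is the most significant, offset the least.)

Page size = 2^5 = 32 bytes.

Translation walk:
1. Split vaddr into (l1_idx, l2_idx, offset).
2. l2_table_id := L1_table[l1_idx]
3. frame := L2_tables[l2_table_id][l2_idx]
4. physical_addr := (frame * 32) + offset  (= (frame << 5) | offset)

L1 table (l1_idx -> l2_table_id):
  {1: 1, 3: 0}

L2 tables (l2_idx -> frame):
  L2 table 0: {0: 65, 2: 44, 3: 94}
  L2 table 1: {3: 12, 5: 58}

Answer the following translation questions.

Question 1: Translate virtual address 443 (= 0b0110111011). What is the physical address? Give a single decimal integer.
vaddr = 443 = 0b0110111011
Split: l1_idx=1, l2_idx=5, offset=27
L1[1] = 1
L2[1][5] = 58
paddr = 58 * 32 + 27 = 1883

Answer: 1883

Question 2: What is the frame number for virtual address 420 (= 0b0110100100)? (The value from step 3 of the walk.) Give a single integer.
vaddr = 420: l1_idx=1, l2_idx=5
L1[1] = 1; L2[1][5] = 58

Answer: 58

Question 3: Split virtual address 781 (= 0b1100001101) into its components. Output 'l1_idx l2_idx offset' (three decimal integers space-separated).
vaddr = 781 = 0b1100001101
  top 2 bits -> l1_idx = 3
  next 3 bits -> l2_idx = 0
  bottom 5 bits -> offset = 13

Answer: 3 0 13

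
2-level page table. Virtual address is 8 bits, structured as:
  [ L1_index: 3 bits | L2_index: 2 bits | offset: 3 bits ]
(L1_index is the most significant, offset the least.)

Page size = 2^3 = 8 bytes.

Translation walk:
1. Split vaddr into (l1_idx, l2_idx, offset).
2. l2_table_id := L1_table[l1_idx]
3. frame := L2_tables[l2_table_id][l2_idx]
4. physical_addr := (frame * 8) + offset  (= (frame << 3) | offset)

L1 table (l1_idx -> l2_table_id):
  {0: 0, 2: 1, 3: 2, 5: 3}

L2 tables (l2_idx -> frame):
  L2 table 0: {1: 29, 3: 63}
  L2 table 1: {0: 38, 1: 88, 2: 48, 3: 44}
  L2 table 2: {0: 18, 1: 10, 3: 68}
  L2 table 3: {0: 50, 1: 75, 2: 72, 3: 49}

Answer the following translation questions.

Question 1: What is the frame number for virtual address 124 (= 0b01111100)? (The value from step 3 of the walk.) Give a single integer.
Answer: 68

Derivation:
vaddr = 124: l1_idx=3, l2_idx=3
L1[3] = 2; L2[2][3] = 68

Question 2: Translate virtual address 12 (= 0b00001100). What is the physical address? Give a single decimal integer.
vaddr = 12 = 0b00001100
Split: l1_idx=0, l2_idx=1, offset=4
L1[0] = 0
L2[0][1] = 29
paddr = 29 * 8 + 4 = 236

Answer: 236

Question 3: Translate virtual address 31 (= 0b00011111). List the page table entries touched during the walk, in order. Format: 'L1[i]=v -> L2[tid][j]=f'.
vaddr = 31 = 0b00011111
Split: l1_idx=0, l2_idx=3, offset=7

Answer: L1[0]=0 -> L2[0][3]=63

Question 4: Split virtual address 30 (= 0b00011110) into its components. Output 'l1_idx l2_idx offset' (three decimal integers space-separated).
vaddr = 30 = 0b00011110
  top 3 bits -> l1_idx = 0
  next 2 bits -> l2_idx = 3
  bottom 3 bits -> offset = 6

Answer: 0 3 6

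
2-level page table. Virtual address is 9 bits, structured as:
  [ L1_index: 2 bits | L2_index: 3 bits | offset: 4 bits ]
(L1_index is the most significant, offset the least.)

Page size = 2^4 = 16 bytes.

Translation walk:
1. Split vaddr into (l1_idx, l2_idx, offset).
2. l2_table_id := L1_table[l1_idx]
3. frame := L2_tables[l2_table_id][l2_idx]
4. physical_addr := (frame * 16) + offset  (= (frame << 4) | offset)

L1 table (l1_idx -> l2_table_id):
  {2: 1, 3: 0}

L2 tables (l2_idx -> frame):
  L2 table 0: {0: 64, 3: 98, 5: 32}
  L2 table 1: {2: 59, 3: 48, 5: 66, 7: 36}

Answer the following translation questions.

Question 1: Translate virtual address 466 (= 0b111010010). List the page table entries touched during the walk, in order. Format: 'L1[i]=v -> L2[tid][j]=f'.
Answer: L1[3]=0 -> L2[0][5]=32

Derivation:
vaddr = 466 = 0b111010010
Split: l1_idx=3, l2_idx=5, offset=2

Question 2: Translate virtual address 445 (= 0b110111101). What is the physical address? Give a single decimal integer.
Answer: 1581

Derivation:
vaddr = 445 = 0b110111101
Split: l1_idx=3, l2_idx=3, offset=13
L1[3] = 0
L2[0][3] = 98
paddr = 98 * 16 + 13 = 1581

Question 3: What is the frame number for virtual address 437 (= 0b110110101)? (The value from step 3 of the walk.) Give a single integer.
vaddr = 437: l1_idx=3, l2_idx=3
L1[3] = 0; L2[0][3] = 98

Answer: 98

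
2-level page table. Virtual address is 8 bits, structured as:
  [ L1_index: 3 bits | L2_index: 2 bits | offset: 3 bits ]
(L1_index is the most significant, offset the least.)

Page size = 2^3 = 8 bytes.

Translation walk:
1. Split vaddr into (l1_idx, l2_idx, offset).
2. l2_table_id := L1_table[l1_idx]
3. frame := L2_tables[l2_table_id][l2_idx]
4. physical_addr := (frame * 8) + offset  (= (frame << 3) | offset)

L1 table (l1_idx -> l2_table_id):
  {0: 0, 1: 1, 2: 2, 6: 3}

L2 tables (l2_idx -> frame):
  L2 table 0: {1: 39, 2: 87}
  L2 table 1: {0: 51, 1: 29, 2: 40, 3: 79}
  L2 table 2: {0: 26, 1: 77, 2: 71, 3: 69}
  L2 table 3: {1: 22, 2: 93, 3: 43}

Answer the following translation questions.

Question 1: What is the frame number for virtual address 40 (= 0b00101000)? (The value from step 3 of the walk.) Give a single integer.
vaddr = 40: l1_idx=1, l2_idx=1
L1[1] = 1; L2[1][1] = 29

Answer: 29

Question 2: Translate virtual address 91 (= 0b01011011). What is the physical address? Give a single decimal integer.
Answer: 555

Derivation:
vaddr = 91 = 0b01011011
Split: l1_idx=2, l2_idx=3, offset=3
L1[2] = 2
L2[2][3] = 69
paddr = 69 * 8 + 3 = 555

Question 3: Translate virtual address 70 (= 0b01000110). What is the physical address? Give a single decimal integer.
Answer: 214

Derivation:
vaddr = 70 = 0b01000110
Split: l1_idx=2, l2_idx=0, offset=6
L1[2] = 2
L2[2][0] = 26
paddr = 26 * 8 + 6 = 214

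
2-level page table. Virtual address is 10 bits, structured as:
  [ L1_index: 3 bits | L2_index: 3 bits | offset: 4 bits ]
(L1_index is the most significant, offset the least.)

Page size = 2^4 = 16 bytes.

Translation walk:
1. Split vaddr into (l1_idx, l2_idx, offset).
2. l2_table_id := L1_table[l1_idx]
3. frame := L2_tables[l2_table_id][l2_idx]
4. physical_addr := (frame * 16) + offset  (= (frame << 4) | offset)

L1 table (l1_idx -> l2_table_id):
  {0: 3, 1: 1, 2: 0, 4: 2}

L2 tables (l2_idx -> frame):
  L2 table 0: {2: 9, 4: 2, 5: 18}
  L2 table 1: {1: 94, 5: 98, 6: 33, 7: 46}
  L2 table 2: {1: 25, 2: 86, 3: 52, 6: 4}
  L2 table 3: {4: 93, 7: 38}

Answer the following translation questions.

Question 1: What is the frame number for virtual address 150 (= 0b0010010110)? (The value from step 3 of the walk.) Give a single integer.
Answer: 94

Derivation:
vaddr = 150: l1_idx=1, l2_idx=1
L1[1] = 1; L2[1][1] = 94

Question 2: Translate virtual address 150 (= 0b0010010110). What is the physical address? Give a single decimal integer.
vaddr = 150 = 0b0010010110
Split: l1_idx=1, l2_idx=1, offset=6
L1[1] = 1
L2[1][1] = 94
paddr = 94 * 16 + 6 = 1510

Answer: 1510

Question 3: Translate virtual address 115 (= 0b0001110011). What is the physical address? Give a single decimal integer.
Answer: 611

Derivation:
vaddr = 115 = 0b0001110011
Split: l1_idx=0, l2_idx=7, offset=3
L1[0] = 3
L2[3][7] = 38
paddr = 38 * 16 + 3 = 611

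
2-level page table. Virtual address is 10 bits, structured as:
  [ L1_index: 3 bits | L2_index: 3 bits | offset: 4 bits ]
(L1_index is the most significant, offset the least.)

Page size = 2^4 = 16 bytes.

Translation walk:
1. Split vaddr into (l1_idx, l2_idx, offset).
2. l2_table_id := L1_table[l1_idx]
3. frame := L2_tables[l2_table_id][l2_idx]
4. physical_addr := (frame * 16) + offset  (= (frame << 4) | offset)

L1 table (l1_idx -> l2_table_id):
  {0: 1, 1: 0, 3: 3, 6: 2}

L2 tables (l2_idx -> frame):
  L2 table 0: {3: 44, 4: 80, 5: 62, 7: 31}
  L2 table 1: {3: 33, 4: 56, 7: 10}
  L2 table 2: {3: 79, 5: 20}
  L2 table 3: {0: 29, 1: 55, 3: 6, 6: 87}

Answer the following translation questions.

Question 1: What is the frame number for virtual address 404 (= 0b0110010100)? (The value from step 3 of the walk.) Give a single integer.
Answer: 55

Derivation:
vaddr = 404: l1_idx=3, l2_idx=1
L1[3] = 3; L2[3][1] = 55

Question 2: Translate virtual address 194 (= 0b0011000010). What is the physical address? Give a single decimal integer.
Answer: 1282

Derivation:
vaddr = 194 = 0b0011000010
Split: l1_idx=1, l2_idx=4, offset=2
L1[1] = 0
L2[0][4] = 80
paddr = 80 * 16 + 2 = 1282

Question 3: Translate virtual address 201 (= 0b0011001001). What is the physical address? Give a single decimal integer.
vaddr = 201 = 0b0011001001
Split: l1_idx=1, l2_idx=4, offset=9
L1[1] = 0
L2[0][4] = 80
paddr = 80 * 16 + 9 = 1289

Answer: 1289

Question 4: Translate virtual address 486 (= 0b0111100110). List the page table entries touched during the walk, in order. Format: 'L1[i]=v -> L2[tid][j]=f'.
Answer: L1[3]=3 -> L2[3][6]=87

Derivation:
vaddr = 486 = 0b0111100110
Split: l1_idx=3, l2_idx=6, offset=6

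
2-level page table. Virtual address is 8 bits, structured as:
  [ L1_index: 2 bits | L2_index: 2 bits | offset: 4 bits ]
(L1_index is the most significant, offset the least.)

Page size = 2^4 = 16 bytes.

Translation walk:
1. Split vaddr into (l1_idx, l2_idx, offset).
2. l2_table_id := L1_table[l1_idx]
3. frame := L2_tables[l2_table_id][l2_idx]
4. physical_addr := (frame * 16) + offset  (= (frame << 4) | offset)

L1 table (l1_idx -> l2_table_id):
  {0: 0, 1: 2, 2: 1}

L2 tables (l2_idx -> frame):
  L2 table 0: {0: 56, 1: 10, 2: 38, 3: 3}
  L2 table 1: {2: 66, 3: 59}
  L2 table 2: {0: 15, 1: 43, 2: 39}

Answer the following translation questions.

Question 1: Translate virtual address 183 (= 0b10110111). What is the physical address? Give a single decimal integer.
vaddr = 183 = 0b10110111
Split: l1_idx=2, l2_idx=3, offset=7
L1[2] = 1
L2[1][3] = 59
paddr = 59 * 16 + 7 = 951

Answer: 951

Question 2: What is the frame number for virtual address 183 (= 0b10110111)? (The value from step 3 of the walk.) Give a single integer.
vaddr = 183: l1_idx=2, l2_idx=3
L1[2] = 1; L2[1][3] = 59

Answer: 59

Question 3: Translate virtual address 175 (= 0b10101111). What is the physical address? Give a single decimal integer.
Answer: 1071

Derivation:
vaddr = 175 = 0b10101111
Split: l1_idx=2, l2_idx=2, offset=15
L1[2] = 1
L2[1][2] = 66
paddr = 66 * 16 + 15 = 1071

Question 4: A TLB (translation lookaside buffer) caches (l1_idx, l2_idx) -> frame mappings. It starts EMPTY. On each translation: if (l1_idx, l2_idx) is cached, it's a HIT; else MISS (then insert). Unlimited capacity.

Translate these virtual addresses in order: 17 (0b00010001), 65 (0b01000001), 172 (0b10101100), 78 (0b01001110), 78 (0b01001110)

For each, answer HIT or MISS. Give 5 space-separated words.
Answer: MISS MISS MISS HIT HIT

Derivation:
vaddr=17: (0,1) not in TLB -> MISS, insert
vaddr=65: (1,0) not in TLB -> MISS, insert
vaddr=172: (2,2) not in TLB -> MISS, insert
vaddr=78: (1,0) in TLB -> HIT
vaddr=78: (1,0) in TLB -> HIT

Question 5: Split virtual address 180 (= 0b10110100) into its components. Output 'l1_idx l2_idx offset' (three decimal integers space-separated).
Answer: 2 3 4

Derivation:
vaddr = 180 = 0b10110100
  top 2 bits -> l1_idx = 2
  next 2 bits -> l2_idx = 3
  bottom 4 bits -> offset = 4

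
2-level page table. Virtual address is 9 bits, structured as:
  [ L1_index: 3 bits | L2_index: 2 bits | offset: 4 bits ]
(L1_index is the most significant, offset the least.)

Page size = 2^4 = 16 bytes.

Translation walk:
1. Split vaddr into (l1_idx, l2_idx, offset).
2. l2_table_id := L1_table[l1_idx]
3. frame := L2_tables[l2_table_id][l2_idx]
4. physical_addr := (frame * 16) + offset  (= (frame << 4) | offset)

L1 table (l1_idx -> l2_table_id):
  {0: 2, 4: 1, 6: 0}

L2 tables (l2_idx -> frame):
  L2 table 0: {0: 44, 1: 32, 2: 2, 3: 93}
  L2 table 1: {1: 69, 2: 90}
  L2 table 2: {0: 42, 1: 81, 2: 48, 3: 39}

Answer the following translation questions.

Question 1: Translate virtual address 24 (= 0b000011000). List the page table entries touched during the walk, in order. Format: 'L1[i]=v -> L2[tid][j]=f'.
Answer: L1[0]=2 -> L2[2][1]=81

Derivation:
vaddr = 24 = 0b000011000
Split: l1_idx=0, l2_idx=1, offset=8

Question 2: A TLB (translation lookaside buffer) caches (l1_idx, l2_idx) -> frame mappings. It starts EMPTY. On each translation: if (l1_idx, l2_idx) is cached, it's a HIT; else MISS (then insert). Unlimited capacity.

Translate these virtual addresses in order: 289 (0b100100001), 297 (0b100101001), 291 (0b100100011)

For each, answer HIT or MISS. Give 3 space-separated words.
vaddr=289: (4,2) not in TLB -> MISS, insert
vaddr=297: (4,2) in TLB -> HIT
vaddr=291: (4,2) in TLB -> HIT

Answer: MISS HIT HIT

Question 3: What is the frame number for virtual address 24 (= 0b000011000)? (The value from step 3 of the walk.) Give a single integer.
Answer: 81

Derivation:
vaddr = 24: l1_idx=0, l2_idx=1
L1[0] = 2; L2[2][1] = 81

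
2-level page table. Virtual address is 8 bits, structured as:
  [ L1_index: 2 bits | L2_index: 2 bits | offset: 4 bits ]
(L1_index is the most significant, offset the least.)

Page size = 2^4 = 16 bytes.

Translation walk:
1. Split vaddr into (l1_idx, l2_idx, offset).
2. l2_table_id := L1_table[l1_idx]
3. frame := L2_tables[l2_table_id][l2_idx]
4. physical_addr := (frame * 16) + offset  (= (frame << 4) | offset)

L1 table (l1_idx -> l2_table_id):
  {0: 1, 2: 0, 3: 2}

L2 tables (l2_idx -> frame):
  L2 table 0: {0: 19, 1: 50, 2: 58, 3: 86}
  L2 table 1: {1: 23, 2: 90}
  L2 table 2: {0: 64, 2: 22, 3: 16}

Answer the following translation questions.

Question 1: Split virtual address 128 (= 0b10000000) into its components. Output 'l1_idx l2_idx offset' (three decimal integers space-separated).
vaddr = 128 = 0b10000000
  top 2 bits -> l1_idx = 2
  next 2 bits -> l2_idx = 0
  bottom 4 bits -> offset = 0

Answer: 2 0 0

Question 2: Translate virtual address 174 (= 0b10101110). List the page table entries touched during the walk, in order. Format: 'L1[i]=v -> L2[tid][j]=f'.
Answer: L1[2]=0 -> L2[0][2]=58

Derivation:
vaddr = 174 = 0b10101110
Split: l1_idx=2, l2_idx=2, offset=14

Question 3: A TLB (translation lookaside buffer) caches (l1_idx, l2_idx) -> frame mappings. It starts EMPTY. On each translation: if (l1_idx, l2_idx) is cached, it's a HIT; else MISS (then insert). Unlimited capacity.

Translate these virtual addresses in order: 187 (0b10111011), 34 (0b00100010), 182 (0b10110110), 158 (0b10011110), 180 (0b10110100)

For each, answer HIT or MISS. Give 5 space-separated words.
vaddr=187: (2,3) not in TLB -> MISS, insert
vaddr=34: (0,2) not in TLB -> MISS, insert
vaddr=182: (2,3) in TLB -> HIT
vaddr=158: (2,1) not in TLB -> MISS, insert
vaddr=180: (2,3) in TLB -> HIT

Answer: MISS MISS HIT MISS HIT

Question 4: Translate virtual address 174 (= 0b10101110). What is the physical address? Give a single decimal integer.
Answer: 942

Derivation:
vaddr = 174 = 0b10101110
Split: l1_idx=2, l2_idx=2, offset=14
L1[2] = 0
L2[0][2] = 58
paddr = 58 * 16 + 14 = 942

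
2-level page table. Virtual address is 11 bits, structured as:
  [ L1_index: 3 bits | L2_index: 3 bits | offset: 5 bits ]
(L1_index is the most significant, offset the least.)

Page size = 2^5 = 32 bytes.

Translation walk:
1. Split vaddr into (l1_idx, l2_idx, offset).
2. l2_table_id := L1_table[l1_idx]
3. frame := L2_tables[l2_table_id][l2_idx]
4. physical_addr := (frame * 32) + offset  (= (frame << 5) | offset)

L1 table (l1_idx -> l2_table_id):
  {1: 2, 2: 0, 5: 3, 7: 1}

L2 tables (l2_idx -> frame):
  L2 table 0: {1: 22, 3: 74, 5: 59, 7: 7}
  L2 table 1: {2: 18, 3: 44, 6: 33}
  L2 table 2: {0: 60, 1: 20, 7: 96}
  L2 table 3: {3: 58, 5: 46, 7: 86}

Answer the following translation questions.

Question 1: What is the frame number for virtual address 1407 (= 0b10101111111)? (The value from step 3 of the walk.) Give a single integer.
vaddr = 1407: l1_idx=5, l2_idx=3
L1[5] = 3; L2[3][3] = 58

Answer: 58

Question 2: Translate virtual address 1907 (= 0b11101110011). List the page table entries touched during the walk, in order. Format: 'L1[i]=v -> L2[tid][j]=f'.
vaddr = 1907 = 0b11101110011
Split: l1_idx=7, l2_idx=3, offset=19

Answer: L1[7]=1 -> L2[1][3]=44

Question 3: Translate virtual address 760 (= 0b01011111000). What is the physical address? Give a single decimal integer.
Answer: 248

Derivation:
vaddr = 760 = 0b01011111000
Split: l1_idx=2, l2_idx=7, offset=24
L1[2] = 0
L2[0][7] = 7
paddr = 7 * 32 + 24 = 248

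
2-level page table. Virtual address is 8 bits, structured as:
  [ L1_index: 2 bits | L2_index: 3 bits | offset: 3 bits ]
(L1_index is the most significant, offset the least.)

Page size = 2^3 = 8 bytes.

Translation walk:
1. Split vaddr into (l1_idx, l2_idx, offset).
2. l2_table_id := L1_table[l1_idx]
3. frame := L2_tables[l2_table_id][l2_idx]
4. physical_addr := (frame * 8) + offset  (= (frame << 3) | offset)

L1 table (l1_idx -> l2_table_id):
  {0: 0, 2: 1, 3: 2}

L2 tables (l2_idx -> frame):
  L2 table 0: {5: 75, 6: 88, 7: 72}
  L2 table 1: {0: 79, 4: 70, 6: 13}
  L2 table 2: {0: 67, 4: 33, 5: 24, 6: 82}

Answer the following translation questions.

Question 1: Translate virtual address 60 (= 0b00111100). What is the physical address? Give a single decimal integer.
vaddr = 60 = 0b00111100
Split: l1_idx=0, l2_idx=7, offset=4
L1[0] = 0
L2[0][7] = 72
paddr = 72 * 8 + 4 = 580

Answer: 580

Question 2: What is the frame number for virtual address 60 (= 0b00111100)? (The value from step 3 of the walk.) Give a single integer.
vaddr = 60: l1_idx=0, l2_idx=7
L1[0] = 0; L2[0][7] = 72

Answer: 72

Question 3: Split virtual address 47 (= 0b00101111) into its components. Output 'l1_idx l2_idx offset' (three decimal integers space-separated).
Answer: 0 5 7

Derivation:
vaddr = 47 = 0b00101111
  top 2 bits -> l1_idx = 0
  next 3 bits -> l2_idx = 5
  bottom 3 bits -> offset = 7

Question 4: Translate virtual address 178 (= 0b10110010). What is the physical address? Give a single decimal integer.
vaddr = 178 = 0b10110010
Split: l1_idx=2, l2_idx=6, offset=2
L1[2] = 1
L2[1][6] = 13
paddr = 13 * 8 + 2 = 106

Answer: 106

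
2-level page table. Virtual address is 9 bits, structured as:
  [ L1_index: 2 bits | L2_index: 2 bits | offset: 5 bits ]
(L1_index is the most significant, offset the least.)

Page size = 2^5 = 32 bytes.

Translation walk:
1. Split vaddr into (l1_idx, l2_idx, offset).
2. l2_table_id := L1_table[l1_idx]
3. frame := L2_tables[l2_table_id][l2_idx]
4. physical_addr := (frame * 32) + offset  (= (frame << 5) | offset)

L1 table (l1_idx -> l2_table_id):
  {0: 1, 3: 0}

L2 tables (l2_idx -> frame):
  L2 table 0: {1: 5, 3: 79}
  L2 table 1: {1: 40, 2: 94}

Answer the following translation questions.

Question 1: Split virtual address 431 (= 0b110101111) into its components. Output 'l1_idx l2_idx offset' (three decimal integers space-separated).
vaddr = 431 = 0b110101111
  top 2 bits -> l1_idx = 3
  next 2 bits -> l2_idx = 1
  bottom 5 bits -> offset = 15

Answer: 3 1 15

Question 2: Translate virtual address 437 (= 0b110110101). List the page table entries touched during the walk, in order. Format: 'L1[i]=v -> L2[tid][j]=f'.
vaddr = 437 = 0b110110101
Split: l1_idx=3, l2_idx=1, offset=21

Answer: L1[3]=0 -> L2[0][1]=5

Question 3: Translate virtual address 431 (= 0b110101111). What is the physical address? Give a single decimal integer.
vaddr = 431 = 0b110101111
Split: l1_idx=3, l2_idx=1, offset=15
L1[3] = 0
L2[0][1] = 5
paddr = 5 * 32 + 15 = 175

Answer: 175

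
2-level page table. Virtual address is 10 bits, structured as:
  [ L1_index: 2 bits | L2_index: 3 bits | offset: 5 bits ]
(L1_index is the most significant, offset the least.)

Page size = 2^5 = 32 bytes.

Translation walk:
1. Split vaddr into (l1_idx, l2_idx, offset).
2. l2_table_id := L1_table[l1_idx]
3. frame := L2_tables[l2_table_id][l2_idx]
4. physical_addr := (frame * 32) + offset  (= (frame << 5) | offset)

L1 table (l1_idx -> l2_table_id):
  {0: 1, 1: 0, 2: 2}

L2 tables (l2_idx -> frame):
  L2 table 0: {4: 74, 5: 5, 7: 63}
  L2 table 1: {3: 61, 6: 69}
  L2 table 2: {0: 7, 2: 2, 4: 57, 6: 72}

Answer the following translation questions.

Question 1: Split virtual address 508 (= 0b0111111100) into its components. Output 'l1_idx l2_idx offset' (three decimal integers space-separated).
Answer: 1 7 28

Derivation:
vaddr = 508 = 0b0111111100
  top 2 bits -> l1_idx = 1
  next 3 bits -> l2_idx = 7
  bottom 5 bits -> offset = 28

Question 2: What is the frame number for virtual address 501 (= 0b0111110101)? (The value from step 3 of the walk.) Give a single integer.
vaddr = 501: l1_idx=1, l2_idx=7
L1[1] = 0; L2[0][7] = 63

Answer: 63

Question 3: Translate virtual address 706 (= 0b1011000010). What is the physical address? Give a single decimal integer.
vaddr = 706 = 0b1011000010
Split: l1_idx=2, l2_idx=6, offset=2
L1[2] = 2
L2[2][6] = 72
paddr = 72 * 32 + 2 = 2306

Answer: 2306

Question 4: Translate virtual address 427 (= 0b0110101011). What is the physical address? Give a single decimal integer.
vaddr = 427 = 0b0110101011
Split: l1_idx=1, l2_idx=5, offset=11
L1[1] = 0
L2[0][5] = 5
paddr = 5 * 32 + 11 = 171

Answer: 171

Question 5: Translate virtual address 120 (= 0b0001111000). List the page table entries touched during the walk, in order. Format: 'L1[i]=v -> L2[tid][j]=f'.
Answer: L1[0]=1 -> L2[1][3]=61

Derivation:
vaddr = 120 = 0b0001111000
Split: l1_idx=0, l2_idx=3, offset=24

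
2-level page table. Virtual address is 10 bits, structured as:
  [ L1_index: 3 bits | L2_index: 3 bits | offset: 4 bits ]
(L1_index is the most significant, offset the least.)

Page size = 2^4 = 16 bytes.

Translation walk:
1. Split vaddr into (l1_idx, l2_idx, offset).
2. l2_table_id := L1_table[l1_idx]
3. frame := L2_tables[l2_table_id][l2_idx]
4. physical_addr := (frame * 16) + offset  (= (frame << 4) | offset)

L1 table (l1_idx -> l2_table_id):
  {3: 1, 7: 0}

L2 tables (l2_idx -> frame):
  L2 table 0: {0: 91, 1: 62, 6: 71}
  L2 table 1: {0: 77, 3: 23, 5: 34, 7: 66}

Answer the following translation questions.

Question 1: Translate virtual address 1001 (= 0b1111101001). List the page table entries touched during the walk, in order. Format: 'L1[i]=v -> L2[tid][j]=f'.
vaddr = 1001 = 0b1111101001
Split: l1_idx=7, l2_idx=6, offset=9

Answer: L1[7]=0 -> L2[0][6]=71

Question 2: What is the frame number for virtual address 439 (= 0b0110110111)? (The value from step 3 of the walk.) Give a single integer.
Answer: 23

Derivation:
vaddr = 439: l1_idx=3, l2_idx=3
L1[3] = 1; L2[1][3] = 23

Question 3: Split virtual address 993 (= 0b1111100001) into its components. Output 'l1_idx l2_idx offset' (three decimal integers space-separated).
Answer: 7 6 1

Derivation:
vaddr = 993 = 0b1111100001
  top 3 bits -> l1_idx = 7
  next 3 bits -> l2_idx = 6
  bottom 4 bits -> offset = 1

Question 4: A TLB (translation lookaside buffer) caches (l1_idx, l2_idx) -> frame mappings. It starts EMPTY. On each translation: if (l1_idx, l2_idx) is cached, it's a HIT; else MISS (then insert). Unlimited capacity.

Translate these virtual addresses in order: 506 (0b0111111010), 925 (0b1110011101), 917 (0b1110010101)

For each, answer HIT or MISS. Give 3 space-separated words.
vaddr=506: (3,7) not in TLB -> MISS, insert
vaddr=925: (7,1) not in TLB -> MISS, insert
vaddr=917: (7,1) in TLB -> HIT

Answer: MISS MISS HIT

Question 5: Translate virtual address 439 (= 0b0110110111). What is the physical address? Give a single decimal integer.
vaddr = 439 = 0b0110110111
Split: l1_idx=3, l2_idx=3, offset=7
L1[3] = 1
L2[1][3] = 23
paddr = 23 * 16 + 7 = 375

Answer: 375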